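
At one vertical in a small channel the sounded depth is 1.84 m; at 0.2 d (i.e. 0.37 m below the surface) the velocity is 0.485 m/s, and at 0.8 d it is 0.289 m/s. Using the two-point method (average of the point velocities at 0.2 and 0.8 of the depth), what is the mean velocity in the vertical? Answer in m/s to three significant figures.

0.387 m/s

v̄ = (0.485 + 0.289) / 2 = 0.3870 m/s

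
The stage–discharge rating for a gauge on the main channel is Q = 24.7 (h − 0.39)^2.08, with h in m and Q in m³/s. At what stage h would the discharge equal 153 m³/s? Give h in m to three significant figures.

h − h₀ = (Q/C)^(1/b) = (153/24.7)^(1/2.08) = 2.403 m
h = 0.39 + 2.403 = 2.793 m

2.79 m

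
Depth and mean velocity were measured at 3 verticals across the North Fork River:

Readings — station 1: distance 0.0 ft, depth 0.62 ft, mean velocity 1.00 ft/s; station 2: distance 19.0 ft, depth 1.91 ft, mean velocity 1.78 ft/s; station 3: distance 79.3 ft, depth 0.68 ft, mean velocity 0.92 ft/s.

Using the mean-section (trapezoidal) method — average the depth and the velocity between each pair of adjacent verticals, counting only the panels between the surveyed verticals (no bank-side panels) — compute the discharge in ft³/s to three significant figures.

139 ft³/s

Panel 1-2: Δb = 19 ft, d̄ = (0.62+1.91)/2 = 1.265, v̄ = (1.00+1.78)/2 = 1.39 → q = 19×1.265×1.39 = 33.41 ft³/s
Panel 2-3: Δb = 60.3 ft, d̄ = (1.91+0.68)/2 = 1.295, v̄ = (1.78+0.92)/2 = 1.35 → q = 60.3×1.295×1.35 = 105.4 ft³/s
Q = Σ q = 138.8 ft³/s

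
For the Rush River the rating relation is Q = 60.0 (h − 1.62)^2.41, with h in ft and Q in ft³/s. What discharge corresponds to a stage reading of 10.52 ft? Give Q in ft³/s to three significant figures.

Q = 60.0 × (10.52 − 1.62)^2.41 = 60.0 × 8.9^2.41 = 11650 ft³/s

11600 ft³/s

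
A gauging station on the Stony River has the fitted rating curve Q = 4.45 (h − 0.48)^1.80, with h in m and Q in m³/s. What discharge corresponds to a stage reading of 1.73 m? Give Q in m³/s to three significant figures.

Q = 4.45 × (1.73 − 0.48)^1.80 = 4.45 × 1.25^1.80 = 6.650 m³/s

6.65 m³/s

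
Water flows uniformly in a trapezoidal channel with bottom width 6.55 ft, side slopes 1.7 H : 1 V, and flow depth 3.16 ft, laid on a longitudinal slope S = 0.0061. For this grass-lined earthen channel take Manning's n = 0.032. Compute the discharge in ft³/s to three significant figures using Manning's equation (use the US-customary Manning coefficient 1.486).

A = (b + z·y)·y = (6.55 + 1.7×3.16)×3.16 = 37.67 ft²
P = b + 2y√(1+z²) = 6.55 + 2×3.16×√(1+1.7²) = 19.01 ft
R = A/P = 37.67/19.01 = 1.981 ft
Q = (1.486/n)·A·R^(2/3)·S^(1/2) = (1.486/0.032) × 37.67 × 1.981^(2/3) × 0.0061^(1/2) = 215.5 ft³/s

216 ft³/s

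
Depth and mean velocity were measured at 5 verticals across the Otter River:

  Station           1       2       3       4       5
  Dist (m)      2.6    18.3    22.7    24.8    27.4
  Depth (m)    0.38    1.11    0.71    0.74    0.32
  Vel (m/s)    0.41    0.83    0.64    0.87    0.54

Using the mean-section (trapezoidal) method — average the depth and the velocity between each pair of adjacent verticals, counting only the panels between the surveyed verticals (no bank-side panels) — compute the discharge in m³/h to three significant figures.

Panel 1-2: Δb = 15.7 m, d̄ = (0.38+1.11)/2 = 0.745, v̄ = (0.41+0.83)/2 = 0.62 → q = 15.7×0.745×0.62 = 7.252 m³/s
Panel 2-3: Δb = 4.4 m, d̄ = (1.11+0.71)/2 = 0.91, v̄ = (0.83+0.64)/2 = 0.735 → q = 4.4×0.91×0.735 = 2.943 m³/s
Panel 3-4: Δb = 2.1 m, d̄ = (0.71+0.74)/2 = 0.725, v̄ = (0.64+0.87)/2 = 0.755 → q = 2.1×0.725×0.755 = 1.149 m³/s
Panel 4-5: Δb = 2.6 m, d̄ = (0.74+0.32)/2 = 0.53, v̄ = (0.87+0.54)/2 = 0.705 → q = 2.6×0.53×0.705 = 0.9715 m³/s
Q = Σ q = 12.32 m³/s
= 12.32 × 3600 = 44340 m³/h

44300 m³/h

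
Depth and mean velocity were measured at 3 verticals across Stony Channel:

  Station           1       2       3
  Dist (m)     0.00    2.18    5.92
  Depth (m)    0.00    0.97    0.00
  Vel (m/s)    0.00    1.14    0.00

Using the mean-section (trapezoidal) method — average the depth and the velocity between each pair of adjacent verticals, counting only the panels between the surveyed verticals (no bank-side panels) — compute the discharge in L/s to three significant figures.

Panel 1-2: Δb = 2.18 m, d̄ = (0.00+0.97)/2 = 0.485, v̄ = (0.00+1.14)/2 = 0.57 → q = 2.18×0.485×0.57 = 0.6027 m³/s
Panel 2-3: Δb = 3.74 m, d̄ = (0.97+0.00)/2 = 0.485, v̄ = (1.14+0.00)/2 = 0.57 → q = 3.74×0.485×0.57 = 1.034 m³/s
Q = Σ q = 1.637 m³/s
= 1.637 × 1000 = 1637 L/s

1640 L/s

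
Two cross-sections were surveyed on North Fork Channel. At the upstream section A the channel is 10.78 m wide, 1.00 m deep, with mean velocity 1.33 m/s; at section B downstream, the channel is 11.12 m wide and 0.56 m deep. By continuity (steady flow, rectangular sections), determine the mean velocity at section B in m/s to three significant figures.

Q = A₁V₁ = (10.78×1.00) × 1.33 = 14.34 m³/s
A₂ = 11.12 × 0.56 = 6.227 m²
V₂ = Q/A₂ = 14.34/6.227 = 2.302 m/s

2.30 m/s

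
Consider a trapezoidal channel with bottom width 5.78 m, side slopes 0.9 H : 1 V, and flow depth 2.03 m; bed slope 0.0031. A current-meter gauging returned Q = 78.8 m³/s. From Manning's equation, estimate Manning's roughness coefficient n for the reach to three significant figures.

A = (b + z·y)·y = (5.78 + 0.9×2.03)×2.03 = 15.44 m²
P = b + 2y√(1+z²) = 5.78 + 2×2.03×√(1+0.9²) = 11.24 m
R = A/P = 15.44/11.24 = 1.374 m
n = (1/Q)·A·R^(2/3)·S^(1/2) = (1/78.8) × 15.44 × 1.236 × 0.05568 = 0.01348

0.0135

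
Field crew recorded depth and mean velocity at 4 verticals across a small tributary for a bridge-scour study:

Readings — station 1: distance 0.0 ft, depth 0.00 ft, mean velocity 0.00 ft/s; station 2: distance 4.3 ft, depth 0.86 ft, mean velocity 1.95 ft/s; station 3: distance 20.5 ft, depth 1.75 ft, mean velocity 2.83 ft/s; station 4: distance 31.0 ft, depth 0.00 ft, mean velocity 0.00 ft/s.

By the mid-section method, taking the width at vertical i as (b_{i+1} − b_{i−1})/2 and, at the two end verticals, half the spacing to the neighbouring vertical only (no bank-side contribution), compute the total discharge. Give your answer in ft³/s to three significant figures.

83.3 ft³/s

w_2 = (20.5 − 0.0)/2 = 10.25 ft; q_2 = 1.95 × 0.86 × 10.25 = 17.19 ft³/s
w_3 = (31.0 − 4.3)/2 = 13.35 ft; q_3 = 2.83 × 1.75 × 13.35 = 66.12 ft³/s
Stations 1, 4 contribute zero (depth or velocity is 0).
Q = Σ qᵢ = 83.31 ft³/s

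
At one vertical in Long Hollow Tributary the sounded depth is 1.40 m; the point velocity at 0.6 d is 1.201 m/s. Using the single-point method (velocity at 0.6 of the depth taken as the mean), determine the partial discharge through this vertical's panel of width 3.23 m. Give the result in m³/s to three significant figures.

v̄ = v₀.₆ = 1.201 m/s
q = v̄ × d × w = 1.201 × 1.40 × 3.23 = 5.431 m³/s

5.43 m³/s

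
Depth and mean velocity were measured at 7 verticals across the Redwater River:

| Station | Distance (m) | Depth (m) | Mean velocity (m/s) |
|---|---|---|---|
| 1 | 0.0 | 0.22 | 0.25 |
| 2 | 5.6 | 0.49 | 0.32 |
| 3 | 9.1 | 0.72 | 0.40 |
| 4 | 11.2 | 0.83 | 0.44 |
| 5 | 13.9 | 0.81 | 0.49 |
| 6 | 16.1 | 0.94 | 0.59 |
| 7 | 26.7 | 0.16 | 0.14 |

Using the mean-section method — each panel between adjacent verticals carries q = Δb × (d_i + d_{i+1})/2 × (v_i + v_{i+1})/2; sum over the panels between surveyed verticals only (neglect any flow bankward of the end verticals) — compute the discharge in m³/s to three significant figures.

6.21 m³/s

Panel 1-2: Δb = 5.6 m, d̄ = (0.22+0.49)/2 = 0.355, v̄ = (0.25+0.32)/2 = 0.285 → q = 5.6×0.355×0.285 = 0.5666 m³/s
Panel 2-3: Δb = 3.5 m, d̄ = (0.49+0.72)/2 = 0.605, v̄ = (0.32+0.40)/2 = 0.36 → q = 3.5×0.605×0.36 = 0.7623 m³/s
Panel 3-4: Δb = 2.1 m, d̄ = (0.72+0.83)/2 = 0.775, v̄ = (0.40+0.44)/2 = 0.42 → q = 2.1×0.775×0.42 = 0.6836 m³/s
Panel 4-5: Δb = 2.7 m, d̄ = (0.83+0.81)/2 = 0.82, v̄ = (0.44+0.49)/2 = 0.465 → q = 2.7×0.82×0.465 = 1.030 m³/s
Panel 5-6: Δb = 2.2 m, d̄ = (0.81+0.94)/2 = 0.875, v̄ = (0.49+0.59)/2 = 0.54 → q = 2.2×0.875×0.54 = 1.040 m³/s
Panel 6-7: Δb = 10.6 m, d̄ = (0.94+0.16)/2 = 0.55, v̄ = (0.59+0.14)/2 = 0.365 → q = 10.6×0.55×0.365 = 2.128 m³/s
Q = Σ q = 6.209 m³/s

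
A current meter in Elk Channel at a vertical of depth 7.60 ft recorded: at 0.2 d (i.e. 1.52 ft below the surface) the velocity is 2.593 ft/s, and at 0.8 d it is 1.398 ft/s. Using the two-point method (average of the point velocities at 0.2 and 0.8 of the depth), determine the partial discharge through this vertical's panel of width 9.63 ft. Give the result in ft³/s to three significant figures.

v̄ = (2.593 + 1.398) / 2 = 1.996 ft/s
q = v̄ × d × w = 1.996 × 7.60 × 9.63 = 146.0 ft³/s

146 ft³/s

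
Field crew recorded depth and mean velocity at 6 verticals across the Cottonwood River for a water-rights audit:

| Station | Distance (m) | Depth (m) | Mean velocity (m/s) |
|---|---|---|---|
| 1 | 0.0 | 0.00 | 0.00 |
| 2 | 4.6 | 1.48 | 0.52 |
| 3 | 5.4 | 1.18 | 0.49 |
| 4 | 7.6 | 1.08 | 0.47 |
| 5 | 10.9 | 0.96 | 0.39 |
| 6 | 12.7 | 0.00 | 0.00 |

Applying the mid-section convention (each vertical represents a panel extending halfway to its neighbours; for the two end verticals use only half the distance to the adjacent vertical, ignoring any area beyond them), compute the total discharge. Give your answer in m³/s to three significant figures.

w_2 = (5.4 − 0.0)/2 = 2.7 m; q_2 = 0.52 × 1.48 × 2.7 = 2.078 m³/s
w_3 = (7.6 − 4.6)/2 = 1.5 m; q_3 = 0.49 × 1.18 × 1.5 = 0.8673 m³/s
w_4 = (10.9 − 5.4)/2 = 2.75 m; q_4 = 0.47 × 1.08 × 2.75 = 1.396 m³/s
w_5 = (12.7 − 7.6)/2 = 2.55 m; q_5 = 0.39 × 0.96 × 2.55 = 0.9547 m³/s
Stations 1, 6 contribute zero (depth or velocity is 0).
Q = Σ qᵢ = 5.296 m³/s

5.30 m³/s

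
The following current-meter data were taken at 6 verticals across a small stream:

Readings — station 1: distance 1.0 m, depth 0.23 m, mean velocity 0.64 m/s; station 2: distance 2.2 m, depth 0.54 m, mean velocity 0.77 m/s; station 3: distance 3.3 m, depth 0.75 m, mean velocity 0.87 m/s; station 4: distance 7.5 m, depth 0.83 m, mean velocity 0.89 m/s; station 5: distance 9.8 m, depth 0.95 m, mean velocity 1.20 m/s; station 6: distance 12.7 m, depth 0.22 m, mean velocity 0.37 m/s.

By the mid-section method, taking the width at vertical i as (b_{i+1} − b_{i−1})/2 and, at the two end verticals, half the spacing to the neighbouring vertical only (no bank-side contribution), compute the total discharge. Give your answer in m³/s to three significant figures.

w_1 = (2.2 − 1.0)/2 = 0.6 m; q_1 = 0.64 × 0.23 × 0.6 = 0.08832 m³/s
w_2 = (3.3 − 1.0)/2 = 1.15 m; q_2 = 0.77 × 0.54 × 1.15 = 0.4782 m³/s
w_3 = (7.5 − 2.2)/2 = 2.65 m; q_3 = 0.87 × 0.75 × 2.65 = 1.729 m³/s
w_4 = (9.8 − 3.3)/2 = 3.25 m; q_4 = 0.89 × 0.83 × 3.25 = 2.401 m³/s
w_5 = (12.7 − 7.5)/2 = 2.6 m; q_5 = 1.20 × 0.95 × 2.6 = 2.964 m³/s
w_6 = (12.7 − 9.8)/2 = 1.45 m; q_6 = 0.37 × 0.22 × 1.45 = 0.1180 m³/s
Q = Σ qᵢ = 7.778 m³/s

7.78 m³/s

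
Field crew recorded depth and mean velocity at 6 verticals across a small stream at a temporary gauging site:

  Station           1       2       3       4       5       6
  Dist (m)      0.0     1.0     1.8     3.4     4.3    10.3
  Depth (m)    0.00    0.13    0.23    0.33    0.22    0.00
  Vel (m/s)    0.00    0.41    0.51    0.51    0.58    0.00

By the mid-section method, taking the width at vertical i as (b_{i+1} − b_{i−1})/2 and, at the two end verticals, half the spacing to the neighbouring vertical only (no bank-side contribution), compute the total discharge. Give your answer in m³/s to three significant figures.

0.839 m³/s

w_2 = (1.8 − 0.0)/2 = 0.9 m; q_2 = 0.41 × 0.13 × 0.9 = 0.04797 m³/s
w_3 = (3.4 − 1.0)/2 = 1.2 m; q_3 = 0.51 × 0.23 × 1.2 = 0.1408 m³/s
w_4 = (4.3 − 1.8)/2 = 1.25 m; q_4 = 0.51 × 0.33 × 1.25 = 0.2104 m³/s
w_5 = (10.3 − 3.4)/2 = 3.45 m; q_5 = 0.58 × 0.22 × 3.45 = 0.4402 m³/s
Stations 1, 6 contribute zero (depth or velocity is 0).
Q = Σ qᵢ = 0.8393 m³/s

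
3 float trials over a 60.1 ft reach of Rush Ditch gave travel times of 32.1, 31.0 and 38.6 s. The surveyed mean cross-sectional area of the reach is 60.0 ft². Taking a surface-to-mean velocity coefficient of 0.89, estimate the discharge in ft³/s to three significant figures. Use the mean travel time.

t̄ = (32.1 + 31.0 + 38.6) / 3 = 33.9 s
v_surface = L / t̄ = 60.1 / 33.9 = 1.773 ft/s
v_mean = 0.89 × 1.773 = 1.578 ft/s
Q = A × v_mean = 60.0 × 1.578 = 94.67 ft³/s

94.7 ft³/s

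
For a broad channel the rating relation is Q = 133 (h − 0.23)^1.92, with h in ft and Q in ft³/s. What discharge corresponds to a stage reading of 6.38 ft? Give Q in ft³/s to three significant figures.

4350 ft³/s

Q = 133 × (6.38 − 0.23)^1.92 = 133 × 6.15^1.92 = 4350 ft³/s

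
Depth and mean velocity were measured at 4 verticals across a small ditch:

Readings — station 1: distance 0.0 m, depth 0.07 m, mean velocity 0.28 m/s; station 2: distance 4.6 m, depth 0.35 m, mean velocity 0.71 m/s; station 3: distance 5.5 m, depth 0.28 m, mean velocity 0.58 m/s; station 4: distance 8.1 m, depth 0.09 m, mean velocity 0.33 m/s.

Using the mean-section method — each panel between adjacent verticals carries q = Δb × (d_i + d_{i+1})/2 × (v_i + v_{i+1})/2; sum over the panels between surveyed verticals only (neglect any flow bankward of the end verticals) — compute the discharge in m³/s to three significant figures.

0.880 m³/s

Panel 1-2: Δb = 4.6 m, d̄ = (0.07+0.35)/2 = 0.21, v̄ = (0.28+0.71)/2 = 0.495 → q = 4.6×0.21×0.495 = 0.4782 m³/s
Panel 2-3: Δb = 0.9 m, d̄ = (0.35+0.28)/2 = 0.315, v̄ = (0.71+0.58)/2 = 0.645 → q = 0.9×0.315×0.645 = 0.1829 m³/s
Panel 3-4: Δb = 2.6 m, d̄ = (0.28+0.09)/2 = 0.185, v̄ = (0.58+0.33)/2 = 0.455 → q = 2.6×0.185×0.455 = 0.2189 m³/s
Q = Σ q = 0.8799 m³/s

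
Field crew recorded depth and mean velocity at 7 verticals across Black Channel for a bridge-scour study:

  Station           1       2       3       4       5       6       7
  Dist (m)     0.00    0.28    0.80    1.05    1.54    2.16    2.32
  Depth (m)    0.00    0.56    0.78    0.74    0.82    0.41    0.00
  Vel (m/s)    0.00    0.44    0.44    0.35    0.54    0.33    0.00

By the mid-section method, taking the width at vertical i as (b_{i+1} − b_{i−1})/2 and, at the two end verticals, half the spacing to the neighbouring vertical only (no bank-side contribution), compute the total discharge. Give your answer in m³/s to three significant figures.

w_2 = (0.80 − 0.00)/2 = 0.4 m; q_2 = 0.44 × 0.56 × 0.4 = 0.09856 m³/s
w_3 = (1.05 − 0.28)/2 = 0.385 m; q_3 = 0.44 × 0.78 × 0.385 = 0.1321 m³/s
w_4 = (1.54 − 0.80)/2 = 0.37 m; q_4 = 0.35 × 0.74 × 0.37 = 0.09583 m³/s
w_5 = (2.16 − 1.05)/2 = 0.555 m; q_5 = 0.54 × 0.82 × 0.555 = 0.2458 m³/s
w_6 = (2.32 − 1.54)/2 = 0.39 m; q_6 = 0.33 × 0.41 × 0.39 = 0.05277 m³/s
Stations 1, 7 contribute zero (depth or velocity is 0).
Q = Σ qᵢ = 0.6250 m³/s

0.625 m³/s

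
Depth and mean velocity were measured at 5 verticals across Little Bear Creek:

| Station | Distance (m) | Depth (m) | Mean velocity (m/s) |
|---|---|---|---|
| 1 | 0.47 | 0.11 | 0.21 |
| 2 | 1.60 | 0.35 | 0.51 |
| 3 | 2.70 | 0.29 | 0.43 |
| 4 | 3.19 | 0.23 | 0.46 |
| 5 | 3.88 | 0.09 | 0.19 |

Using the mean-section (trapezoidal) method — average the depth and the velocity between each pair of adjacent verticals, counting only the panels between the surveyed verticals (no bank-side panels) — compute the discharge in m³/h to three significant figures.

Panel 1-2: Δb = 1.13 m, d̄ = (0.11+0.35)/2 = 0.23, v̄ = (0.21+0.51)/2 = 0.36 → q = 1.13×0.23×0.36 = 0.09356 m³/s
Panel 2-3: Δb = 1.1 m, d̄ = (0.35+0.29)/2 = 0.32, v̄ = (0.51+0.43)/2 = 0.47 → q = 1.1×0.32×0.47 = 0.1654 m³/s
Panel 3-4: Δb = 0.49 m, d̄ = (0.29+0.23)/2 = 0.26, v̄ = (0.43+0.46)/2 = 0.445 → q = 0.49×0.26×0.445 = 0.05669 m³/s
Panel 4-5: Δb = 0.69 m, d̄ = (0.23+0.09)/2 = 0.16, v̄ = (0.46+0.19)/2 = 0.325 → q = 0.69×0.16×0.325 = 0.03588 m³/s
Q = Σ q = 0.3516 m³/s
= 0.3516 × 3600 = 1266 m³/h

1270 m³/h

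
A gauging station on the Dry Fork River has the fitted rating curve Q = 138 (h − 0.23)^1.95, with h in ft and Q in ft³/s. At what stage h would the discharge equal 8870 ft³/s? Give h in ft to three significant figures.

8.69 ft

h − h₀ = (Q/C)^(1/b) = (8870/138)^(1/1.95) = 8.457 ft
h = 0.23 + 8.457 = 8.687 ft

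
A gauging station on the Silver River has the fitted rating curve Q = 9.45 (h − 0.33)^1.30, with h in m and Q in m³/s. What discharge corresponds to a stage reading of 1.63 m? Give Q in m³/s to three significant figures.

Q = 9.45 × (1.63 − 0.33)^1.30 = 9.45 × 1.3^1.30 = 13.29 m³/s

13.3 m³/s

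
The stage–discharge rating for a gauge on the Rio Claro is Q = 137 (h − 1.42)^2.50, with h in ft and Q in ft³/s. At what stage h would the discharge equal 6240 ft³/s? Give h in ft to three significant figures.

h − h₀ = (Q/C)^(1/b) = (6240/137)^(1/2.50) = 4.607 ft
h = 1.42 + 4.607 = 6.027 ft

6.03 ft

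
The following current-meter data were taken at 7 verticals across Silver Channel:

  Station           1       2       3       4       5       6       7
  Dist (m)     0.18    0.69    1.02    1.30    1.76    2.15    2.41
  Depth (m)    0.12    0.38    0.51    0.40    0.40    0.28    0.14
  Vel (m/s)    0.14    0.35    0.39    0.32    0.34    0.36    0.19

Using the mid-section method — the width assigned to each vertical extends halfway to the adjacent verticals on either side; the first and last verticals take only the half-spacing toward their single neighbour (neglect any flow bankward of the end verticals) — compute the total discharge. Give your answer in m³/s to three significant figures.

0.262 m³/s

w_1 = (0.69 − 0.18)/2 = 0.255 m; q_1 = 0.14 × 0.12 × 0.255 = 0.004284 m³/s
w_2 = (1.02 − 0.18)/2 = 0.42 m; q_2 = 0.35 × 0.38 × 0.42 = 0.05586 m³/s
w_3 = (1.30 − 0.69)/2 = 0.305 m; q_3 = 0.39 × 0.51 × 0.305 = 0.06066 m³/s
w_4 = (1.76 − 1.02)/2 = 0.37 m; q_4 = 0.32 × 0.40 × 0.37 = 0.04736 m³/s
w_5 = (2.15 − 1.30)/2 = 0.425 m; q_5 = 0.34 × 0.40 × 0.425 = 0.05780 m³/s
w_6 = (2.41 − 1.76)/2 = 0.325 m; q_6 = 0.36 × 0.28 × 0.325 = 0.03276 m³/s
w_7 = (2.41 − 2.15)/2 = 0.13 m; q_7 = 0.19 × 0.14 × 0.13 = 0.003458 m³/s
Q = Σ qᵢ = 0.2622 m³/s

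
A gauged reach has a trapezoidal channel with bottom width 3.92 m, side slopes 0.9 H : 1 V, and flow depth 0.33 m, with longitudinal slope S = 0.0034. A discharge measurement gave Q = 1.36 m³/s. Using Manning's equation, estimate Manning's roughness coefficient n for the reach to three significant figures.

0.0261

A = (b + z·y)·y = (3.92 + 0.9×0.33)×0.33 = 1.392 m²
P = b + 2y√(1+z²) = 3.92 + 2×0.33×√(1+0.9²) = 4.808 m
R = A/P = 1.392/4.808 = 0.2894 m
n = (1/Q)·A·R^(2/3)·S^(1/2) = (1/1.36) × 1.392 × 0.4376 × 0.05831 = 0.02611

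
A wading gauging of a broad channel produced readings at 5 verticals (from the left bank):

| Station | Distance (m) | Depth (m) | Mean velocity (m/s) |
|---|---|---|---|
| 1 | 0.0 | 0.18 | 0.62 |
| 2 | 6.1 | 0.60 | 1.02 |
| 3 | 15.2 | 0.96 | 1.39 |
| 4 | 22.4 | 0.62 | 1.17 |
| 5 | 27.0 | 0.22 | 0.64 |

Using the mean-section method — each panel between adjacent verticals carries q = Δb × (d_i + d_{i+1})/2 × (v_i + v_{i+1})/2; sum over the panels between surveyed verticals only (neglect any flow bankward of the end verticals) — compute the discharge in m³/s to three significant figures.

Panel 1-2: Δb = 6.1 m, d̄ = (0.18+0.60)/2 = 0.39, v̄ = (0.62+1.02)/2 = 0.82 → q = 6.1×0.39×0.82 = 1.951 m³/s
Panel 2-3: Δb = 9.1 m, d̄ = (0.60+0.96)/2 = 0.78, v̄ = (1.02+1.39)/2 = 1.205 → q = 9.1×0.78×1.205 = 8.553 m³/s
Panel 3-4: Δb = 7.2 m, d̄ = (0.96+0.62)/2 = 0.79, v̄ = (1.39+1.17)/2 = 1.28 → q = 7.2×0.79×1.28 = 7.281 m³/s
Panel 4-5: Δb = 4.6 m, d̄ = (0.62+0.22)/2 = 0.42, v̄ = (1.17+0.64)/2 = 0.905 → q = 4.6×0.42×0.905 = 1.748 m³/s
Q = Σ q = 19.53 m³/s

19.5 m³/s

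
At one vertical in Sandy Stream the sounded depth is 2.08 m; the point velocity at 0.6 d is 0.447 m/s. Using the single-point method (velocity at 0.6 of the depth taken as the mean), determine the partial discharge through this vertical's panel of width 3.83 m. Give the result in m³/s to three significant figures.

3.56 m³/s

v̄ = v₀.₆ = 0.447 m/s
q = v̄ × d × w = 0.4470 × 2.08 × 3.83 = 3.561 m³/s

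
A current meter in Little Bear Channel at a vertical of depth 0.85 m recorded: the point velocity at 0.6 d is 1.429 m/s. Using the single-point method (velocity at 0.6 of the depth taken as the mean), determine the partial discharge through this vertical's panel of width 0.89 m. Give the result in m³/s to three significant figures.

v̄ = v₀.₆ = 1.429 m/s
q = v̄ × d × w = 1.429 × 0.85 × 0.89 = 1.081 m³/s

1.08 m³/s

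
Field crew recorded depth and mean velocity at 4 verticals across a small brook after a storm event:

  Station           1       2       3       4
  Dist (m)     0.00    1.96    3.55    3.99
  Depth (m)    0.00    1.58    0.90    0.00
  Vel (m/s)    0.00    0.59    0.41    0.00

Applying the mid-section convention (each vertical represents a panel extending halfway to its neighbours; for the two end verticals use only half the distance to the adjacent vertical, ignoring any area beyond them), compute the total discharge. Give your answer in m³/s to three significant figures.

2.03 m³/s

w_2 = (3.55 − 0.00)/2 = 1.775 m; q_2 = 0.59 × 1.58 × 1.775 = 1.655 m³/s
w_3 = (3.99 − 1.96)/2 = 1.015 m; q_3 = 0.41 × 0.90 × 1.015 = 0.3745 m³/s
Stations 1, 4 contribute zero (depth or velocity is 0).
Q = Σ qᵢ = 2.029 m³/s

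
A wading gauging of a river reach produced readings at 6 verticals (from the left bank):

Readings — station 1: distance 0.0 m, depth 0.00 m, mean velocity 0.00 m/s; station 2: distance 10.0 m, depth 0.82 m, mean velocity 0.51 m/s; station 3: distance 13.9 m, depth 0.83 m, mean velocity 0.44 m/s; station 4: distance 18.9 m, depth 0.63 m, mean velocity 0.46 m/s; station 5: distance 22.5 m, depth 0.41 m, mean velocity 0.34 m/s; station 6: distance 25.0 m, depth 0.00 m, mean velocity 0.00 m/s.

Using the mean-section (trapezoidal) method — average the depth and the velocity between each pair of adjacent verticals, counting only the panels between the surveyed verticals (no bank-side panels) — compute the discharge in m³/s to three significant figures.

Panel 1-2: Δb = 10 m, d̄ = (0.00+0.82)/2 = 0.41, v̄ = (0.00+0.51)/2 = 0.255 → q = 10×0.41×0.255 = 1.046 m³/s
Panel 2-3: Δb = 3.9 m, d̄ = (0.82+0.83)/2 = 0.825, v̄ = (0.51+0.44)/2 = 0.475 → q = 3.9×0.825×0.475 = 1.528 m³/s
Panel 3-4: Δb = 5 m, d̄ = (0.83+0.63)/2 = 0.73, v̄ = (0.44+0.46)/2 = 0.45 → q = 5×0.73×0.45 = 1.643 m³/s
Panel 4-5: Δb = 3.6 m, d̄ = (0.63+0.41)/2 = 0.52, v̄ = (0.46+0.34)/2 = 0.4 → q = 3.6×0.52×0.4 = 0.7488 m³/s
Panel 5-6: Δb = 2.5 m, d̄ = (0.41+0.00)/2 = 0.205, v̄ = (0.34+0.00)/2 = 0.17 → q = 2.5×0.205×0.17 = 0.08713 m³/s
Q = Σ q = 5.052 m³/s

5.05 m³/s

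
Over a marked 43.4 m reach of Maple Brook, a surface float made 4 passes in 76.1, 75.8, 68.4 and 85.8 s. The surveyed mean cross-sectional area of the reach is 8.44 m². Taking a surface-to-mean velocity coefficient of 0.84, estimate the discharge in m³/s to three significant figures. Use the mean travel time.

t̄ = (76.1 + 75.8 + 68.4 + 85.8) / 4 = 76.525 s
v_surface = L / t̄ = 43.4 / 76.525 = 0.5671 m/s
v_mean = 0.84 × 0.5671 = 0.4764 m/s
Q = A × v_mean = 8.44 × 0.4764 = 4.021 m³/s

4.02 m³/s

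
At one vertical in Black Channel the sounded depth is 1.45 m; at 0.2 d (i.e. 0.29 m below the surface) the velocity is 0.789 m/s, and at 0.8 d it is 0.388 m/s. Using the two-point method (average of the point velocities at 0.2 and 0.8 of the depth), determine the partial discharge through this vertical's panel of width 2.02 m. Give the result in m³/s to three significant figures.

v̄ = (0.789 + 0.388) / 2 = 0.5885 m/s
q = v̄ × d × w = 0.5885 × 1.45 × 2.02 = 1.724 m³/s

1.72 m³/s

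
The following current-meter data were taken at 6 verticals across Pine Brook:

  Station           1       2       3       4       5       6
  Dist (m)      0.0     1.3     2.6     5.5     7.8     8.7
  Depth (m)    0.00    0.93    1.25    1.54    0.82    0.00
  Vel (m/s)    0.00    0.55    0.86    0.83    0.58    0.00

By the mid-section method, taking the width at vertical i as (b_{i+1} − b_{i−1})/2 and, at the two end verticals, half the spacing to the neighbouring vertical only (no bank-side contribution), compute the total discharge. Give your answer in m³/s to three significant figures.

w_2 = (2.6 − 0.0)/2 = 1.3 m; q_2 = 0.55 × 0.93 × 1.3 = 0.6650 m³/s
w_3 = (5.5 − 1.3)/2 = 2.1 m; q_3 = 0.86 × 1.25 × 2.1 = 2.258 m³/s
w_4 = (7.8 − 2.6)/2 = 2.6 m; q_4 = 0.83 × 1.54 × 2.6 = 3.323 m³/s
w_5 = (8.7 − 5.5)/2 = 1.6 m; q_5 = 0.58 × 0.82 × 1.6 = 0.7610 m³/s
Stations 1, 6 contribute zero (depth or velocity is 0).
Q = Σ qᵢ = 7.007 m³/s

7.01 m³/s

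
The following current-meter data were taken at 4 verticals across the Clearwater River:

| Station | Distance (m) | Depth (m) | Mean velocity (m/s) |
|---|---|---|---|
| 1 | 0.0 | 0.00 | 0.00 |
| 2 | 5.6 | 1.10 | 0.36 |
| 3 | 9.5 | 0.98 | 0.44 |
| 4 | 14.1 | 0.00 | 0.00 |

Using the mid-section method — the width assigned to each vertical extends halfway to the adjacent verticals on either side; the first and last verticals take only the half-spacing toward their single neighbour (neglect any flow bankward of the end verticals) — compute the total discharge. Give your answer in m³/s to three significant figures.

w_2 = (9.5 − 0.0)/2 = 4.75 m; q_2 = 0.36 × 1.10 × 4.75 = 1.881 m³/s
w_3 = (14.1 − 5.6)/2 = 4.25 m; q_3 = 0.44 × 0.98 × 4.25 = 1.833 m³/s
Stations 1, 4 contribute zero (depth or velocity is 0).
Q = Σ qᵢ = 3.714 m³/s

3.71 m³/s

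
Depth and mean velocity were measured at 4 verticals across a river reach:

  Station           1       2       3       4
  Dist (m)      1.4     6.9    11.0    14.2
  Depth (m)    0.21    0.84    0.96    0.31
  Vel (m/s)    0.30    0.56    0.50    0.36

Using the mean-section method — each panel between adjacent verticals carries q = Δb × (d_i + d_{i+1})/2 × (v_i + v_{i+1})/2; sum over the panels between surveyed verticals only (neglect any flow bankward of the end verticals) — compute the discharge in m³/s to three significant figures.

4.07 m³/s

Panel 1-2: Δb = 5.5 m, d̄ = (0.21+0.84)/2 = 0.525, v̄ = (0.30+0.56)/2 = 0.43 → q = 5.5×0.525×0.43 = 1.242 m³/s
Panel 2-3: Δb = 4.1 m, d̄ = (0.84+0.96)/2 = 0.9, v̄ = (0.56+0.50)/2 = 0.53 → q = 4.1×0.9×0.53 = 1.956 m³/s
Panel 3-4: Δb = 3.2 m, d̄ = (0.96+0.31)/2 = 0.635, v̄ = (0.50+0.36)/2 = 0.43 → q = 3.2×0.635×0.43 = 0.8738 m³/s
Q = Σ q = 4.071 m³/s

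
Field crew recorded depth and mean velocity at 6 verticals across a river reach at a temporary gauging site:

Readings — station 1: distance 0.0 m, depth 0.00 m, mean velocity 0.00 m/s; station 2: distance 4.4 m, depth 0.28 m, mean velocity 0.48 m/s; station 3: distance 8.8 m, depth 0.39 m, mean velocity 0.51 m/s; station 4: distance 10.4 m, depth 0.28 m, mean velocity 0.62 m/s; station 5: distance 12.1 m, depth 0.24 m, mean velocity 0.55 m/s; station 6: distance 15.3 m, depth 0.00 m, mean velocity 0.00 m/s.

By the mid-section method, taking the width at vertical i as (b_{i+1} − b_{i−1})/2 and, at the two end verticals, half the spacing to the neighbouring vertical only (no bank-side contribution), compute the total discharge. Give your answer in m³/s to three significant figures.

w_2 = (8.8 − 0.0)/2 = 4.4 m; q_2 = 0.48 × 0.28 × 4.4 = 0.5914 m³/s
w_3 = (10.4 − 4.4)/2 = 3 m; q_3 = 0.51 × 0.39 × 3 = 0.5967 m³/s
w_4 = (12.1 − 8.8)/2 = 1.65 m; q_4 = 0.62 × 0.28 × 1.65 = 0.2864 m³/s
w_5 = (15.3 − 10.4)/2 = 2.45 m; q_5 = 0.55 × 0.24 × 2.45 = 0.3234 m³/s
Stations 1, 6 contribute zero (depth or velocity is 0).
Q = Σ qᵢ = 1.798 m³/s

1.80 m³/s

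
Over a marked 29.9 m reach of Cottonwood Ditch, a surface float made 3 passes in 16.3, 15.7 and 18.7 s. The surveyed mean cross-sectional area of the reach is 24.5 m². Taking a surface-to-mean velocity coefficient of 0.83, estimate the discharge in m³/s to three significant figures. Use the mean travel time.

t̄ = (16.3 + 15.7 + 18.7) / 3 = 16.9 s
v_surface = L / t̄ = 29.9 / 16.9 = 1.769 m/s
v_mean = 0.83 × 1.769 = 1.468 m/s
Q = A × v_mean = 24.5 × 1.468 = 35.98 m³/s

36.0 m³/s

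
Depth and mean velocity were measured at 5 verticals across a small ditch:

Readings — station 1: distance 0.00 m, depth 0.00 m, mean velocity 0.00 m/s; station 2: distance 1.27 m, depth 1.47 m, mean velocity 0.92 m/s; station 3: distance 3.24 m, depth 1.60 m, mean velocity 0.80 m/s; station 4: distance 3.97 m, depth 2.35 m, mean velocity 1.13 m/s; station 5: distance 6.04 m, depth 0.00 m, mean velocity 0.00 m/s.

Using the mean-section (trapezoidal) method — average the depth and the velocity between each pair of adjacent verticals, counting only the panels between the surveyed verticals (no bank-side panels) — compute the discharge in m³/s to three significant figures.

5.80 m³/s

Panel 1-2: Δb = 1.27 m, d̄ = (0.00+1.47)/2 = 0.735, v̄ = (0.00+0.92)/2 = 0.46 → q = 1.27×0.735×0.46 = 0.4294 m³/s
Panel 2-3: Δb = 1.97 m, d̄ = (1.47+1.60)/2 = 1.535, v̄ = (0.92+0.80)/2 = 0.86 → q = 1.97×1.535×0.86 = 2.601 m³/s
Panel 3-4: Δb = 0.73 m, d̄ = (1.60+2.35)/2 = 1.975, v̄ = (0.80+1.13)/2 = 0.965 → q = 0.73×1.975×0.965 = 1.391 m³/s
Panel 4-5: Δb = 2.07 m, d̄ = (2.35+0.00)/2 = 1.175, v̄ = (1.13+0.00)/2 = 0.565 → q = 2.07×1.175×0.565 = 1.374 m³/s
Q = Σ q = 5.795 m³/s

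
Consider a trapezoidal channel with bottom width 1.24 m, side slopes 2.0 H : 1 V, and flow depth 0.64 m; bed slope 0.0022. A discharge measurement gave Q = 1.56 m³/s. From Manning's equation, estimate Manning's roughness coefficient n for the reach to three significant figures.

0.0260

A = (b + z·y)·y = (1.24 + 2.0×0.64)×0.64 = 1.613 m²
P = b + 2y√(1+z²) = 1.24 + 2×0.64×√(1+2.0²) = 4.102 m
R = A/P = 1.613/4.102 = 0.3932 m
n = (1/Q)·A·R^(2/3)·S^(1/2) = (1/1.56) × 1.613 × 0.5367 × 0.04690 = 0.02602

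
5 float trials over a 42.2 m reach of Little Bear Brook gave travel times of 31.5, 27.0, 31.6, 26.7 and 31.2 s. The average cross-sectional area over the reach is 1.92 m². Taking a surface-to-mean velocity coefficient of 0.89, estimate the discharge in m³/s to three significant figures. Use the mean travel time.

t̄ = (31.5 + 27.0 + 31.6 + 26.7 + 31.2) / 5 = 29.6 s
v_surface = L / t̄ = 42.2 / 29.6 = 1.426 m/s
v_mean = 0.89 × 1.426 = 1.269 m/s
Q = A × v_mean = 1.92 × 1.269 = 2.436 m³/s

2.44 m³/s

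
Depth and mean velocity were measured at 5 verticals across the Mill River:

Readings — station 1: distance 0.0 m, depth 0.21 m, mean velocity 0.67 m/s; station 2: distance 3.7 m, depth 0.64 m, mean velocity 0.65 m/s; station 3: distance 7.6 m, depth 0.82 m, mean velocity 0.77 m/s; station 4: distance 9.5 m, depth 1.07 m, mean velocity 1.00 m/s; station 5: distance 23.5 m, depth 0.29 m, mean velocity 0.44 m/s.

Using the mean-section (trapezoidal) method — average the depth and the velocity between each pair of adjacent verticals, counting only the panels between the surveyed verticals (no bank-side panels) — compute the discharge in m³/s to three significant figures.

11.5 m³/s

Panel 1-2: Δb = 3.7 m, d̄ = (0.21+0.64)/2 = 0.425, v̄ = (0.67+0.65)/2 = 0.66 → q = 3.7×0.425×0.66 = 1.038 m³/s
Panel 2-3: Δb = 3.9 m, d̄ = (0.64+0.82)/2 = 0.73, v̄ = (0.65+0.77)/2 = 0.71 → q = 3.9×0.73×0.71 = 2.021 m³/s
Panel 3-4: Δb = 1.9 m, d̄ = (0.82+1.07)/2 = 0.945, v̄ = (0.77+1.00)/2 = 0.885 → q = 1.9×0.945×0.885 = 1.589 m³/s
Panel 4-5: Δb = 14 m, d̄ = (1.07+0.29)/2 = 0.68, v̄ = (1.00+0.44)/2 = 0.72 → q = 14×0.68×0.72 = 6.854 m³/s
Q = Σ q = 11.50 m³/s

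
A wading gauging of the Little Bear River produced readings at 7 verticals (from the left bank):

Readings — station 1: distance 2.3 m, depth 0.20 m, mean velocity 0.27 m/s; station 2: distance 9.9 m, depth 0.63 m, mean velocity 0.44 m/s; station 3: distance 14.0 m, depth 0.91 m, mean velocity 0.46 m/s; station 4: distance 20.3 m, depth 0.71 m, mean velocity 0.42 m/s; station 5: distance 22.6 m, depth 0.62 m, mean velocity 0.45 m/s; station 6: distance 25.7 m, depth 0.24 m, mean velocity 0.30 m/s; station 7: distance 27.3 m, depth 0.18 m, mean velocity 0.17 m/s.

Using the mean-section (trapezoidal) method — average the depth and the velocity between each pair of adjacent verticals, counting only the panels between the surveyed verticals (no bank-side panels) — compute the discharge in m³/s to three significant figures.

Panel 1-2: Δb = 7.6 m, d̄ = (0.20+0.63)/2 = 0.415, v̄ = (0.27+0.44)/2 = 0.355 → q = 7.6×0.415×0.355 = 1.120 m³/s
Panel 2-3: Δb = 4.1 m, d̄ = (0.63+0.91)/2 = 0.77, v̄ = (0.44+0.46)/2 = 0.45 → q = 4.1×0.77×0.45 = 1.421 m³/s
Panel 3-4: Δb = 6.3 m, d̄ = (0.91+0.71)/2 = 0.81, v̄ = (0.46+0.42)/2 = 0.44 → q = 6.3×0.81×0.44 = 2.245 m³/s
Panel 4-5: Δb = 2.3 m, d̄ = (0.71+0.62)/2 = 0.665, v̄ = (0.42+0.45)/2 = 0.435 → q = 2.3×0.665×0.435 = 0.6653 m³/s
Panel 5-6: Δb = 3.1 m, d̄ = (0.62+0.24)/2 = 0.43, v̄ = (0.45+0.30)/2 = 0.375 → q = 3.1×0.43×0.375 = 0.4999 m³/s
Panel 6-7: Δb = 1.6 m, d̄ = (0.24+0.18)/2 = 0.21, v̄ = (0.30+0.17)/2 = 0.235 → q = 1.6×0.21×0.235 = 0.07896 m³/s
Q = Σ q = 6.030 m³/s

6.03 m³/s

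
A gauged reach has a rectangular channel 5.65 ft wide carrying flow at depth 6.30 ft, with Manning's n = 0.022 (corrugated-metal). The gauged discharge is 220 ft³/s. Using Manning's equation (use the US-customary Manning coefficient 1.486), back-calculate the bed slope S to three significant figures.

A = b·y = 5.65 × 6.30 = 35.60 ft²
P = b + 2y = 5.65 + 2×6.30 = 18.25 ft
R = A/P = 35.60/18.25 = 1.950 ft
S = (Q·n / (1.486·A·R^(2/3)))² = (220×0.022 / (1.486×35.60×1.561))² = 0.003436

0.00344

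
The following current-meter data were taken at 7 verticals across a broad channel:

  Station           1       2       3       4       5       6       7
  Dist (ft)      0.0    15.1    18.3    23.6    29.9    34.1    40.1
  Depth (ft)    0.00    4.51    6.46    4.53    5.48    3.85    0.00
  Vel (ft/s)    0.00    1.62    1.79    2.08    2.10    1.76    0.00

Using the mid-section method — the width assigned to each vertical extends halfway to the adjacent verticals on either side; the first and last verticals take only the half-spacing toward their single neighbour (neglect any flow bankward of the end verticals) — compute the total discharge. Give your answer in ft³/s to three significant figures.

266 ft³/s

w_2 = (18.3 − 0.0)/2 = 9.15 ft; q_2 = 1.62 × 4.51 × 9.15 = 66.85 ft³/s
w_3 = (23.6 − 15.1)/2 = 4.25 ft; q_3 = 1.79 × 6.46 × 4.25 = 49.14 ft³/s
w_4 = (29.9 − 18.3)/2 = 5.8 ft; q_4 = 2.08 × 4.53 × 5.8 = 54.65 ft³/s
w_5 = (34.1 − 23.6)/2 = 5.25 ft; q_5 = 2.10 × 5.48 × 5.25 = 60.42 ft³/s
w_6 = (40.1 − 29.9)/2 = 5.1 ft; q_6 = 1.76 × 3.85 × 5.1 = 34.56 ft³/s
Stations 1, 7 contribute zero (depth or velocity is 0).
Q = Σ qᵢ = 265.6 ft³/s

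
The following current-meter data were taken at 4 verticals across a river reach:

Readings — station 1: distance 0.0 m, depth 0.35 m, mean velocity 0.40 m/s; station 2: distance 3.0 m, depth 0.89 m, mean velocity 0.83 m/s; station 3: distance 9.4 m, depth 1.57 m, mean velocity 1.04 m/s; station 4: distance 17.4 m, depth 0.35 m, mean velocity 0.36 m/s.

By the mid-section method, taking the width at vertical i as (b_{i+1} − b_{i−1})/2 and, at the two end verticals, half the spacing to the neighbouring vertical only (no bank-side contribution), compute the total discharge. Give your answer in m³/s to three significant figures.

15.9 m³/s

w_1 = (3.0 − 0.0)/2 = 1.5 m; q_1 = 0.40 × 0.35 × 1.5 = 0.2100 m³/s
w_2 = (9.4 − 0.0)/2 = 4.7 m; q_2 = 0.83 × 0.89 × 4.7 = 3.472 m³/s
w_3 = (17.4 − 3.0)/2 = 7.2 m; q_3 = 1.04 × 1.57 × 7.2 = 11.76 m³/s
w_4 = (17.4 − 9.4)/2 = 4 m; q_4 = 0.36 × 0.35 × 4 = 0.5040 m³/s
Q = Σ qᵢ = 15.94 m³/s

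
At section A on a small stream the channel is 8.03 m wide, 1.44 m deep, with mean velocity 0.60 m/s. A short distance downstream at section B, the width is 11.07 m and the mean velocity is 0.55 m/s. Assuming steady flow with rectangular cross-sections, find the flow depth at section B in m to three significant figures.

1.14 m

Q = A₁V₁ = (8.03×1.44) × 0.60 = 6.938 m³/s
d₂ = Q/(b₂ V₂) = 6.938/(11.07×0.55) = 1.140 m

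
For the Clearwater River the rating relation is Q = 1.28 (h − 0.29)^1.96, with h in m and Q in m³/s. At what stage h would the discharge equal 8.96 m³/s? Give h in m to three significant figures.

2.99 m

h − h₀ = (Q/C)^(1/b) = (8.96/1.28)^(1/1.96) = 2.699 m
h = 0.29 + 2.699 = 2.989 m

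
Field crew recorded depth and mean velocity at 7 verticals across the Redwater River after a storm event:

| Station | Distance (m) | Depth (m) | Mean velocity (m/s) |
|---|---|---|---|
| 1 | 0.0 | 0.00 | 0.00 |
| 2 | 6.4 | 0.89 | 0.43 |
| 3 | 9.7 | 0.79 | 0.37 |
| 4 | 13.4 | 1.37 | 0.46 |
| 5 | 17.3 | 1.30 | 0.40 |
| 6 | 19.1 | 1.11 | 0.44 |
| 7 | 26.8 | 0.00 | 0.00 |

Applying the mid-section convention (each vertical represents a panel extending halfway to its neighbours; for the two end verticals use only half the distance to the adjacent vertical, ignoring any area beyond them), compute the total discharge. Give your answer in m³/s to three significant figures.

9.08 m³/s

w_2 = (9.7 − 0.0)/2 = 4.85 m; q_2 = 0.43 × 0.89 × 4.85 = 1.856 m³/s
w_3 = (13.4 − 6.4)/2 = 3.5 m; q_3 = 0.37 × 0.79 × 3.5 = 1.023 m³/s
w_4 = (17.3 − 9.7)/2 = 3.8 m; q_4 = 0.46 × 1.37 × 3.8 = 2.395 m³/s
w_5 = (19.1 − 13.4)/2 = 2.85 m; q_5 = 0.40 × 1.30 × 2.85 = 1.482 m³/s
w_6 = (26.8 − 17.3)/2 = 4.75 m; q_6 = 0.44 × 1.11 × 4.75 = 2.320 m³/s
Stations 1, 7 contribute zero (depth or velocity is 0).
Q = Σ qᵢ = 9.076 m³/s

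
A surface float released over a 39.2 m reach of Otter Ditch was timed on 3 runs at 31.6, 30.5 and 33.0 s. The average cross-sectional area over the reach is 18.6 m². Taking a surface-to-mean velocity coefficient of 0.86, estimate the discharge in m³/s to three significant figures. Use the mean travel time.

19.8 m³/s

t̄ = (31.6 + 30.5 + 33.0) / 3 = 31.7 s
v_surface = L / t̄ = 39.2 / 31.7 = 1.237 m/s
v_mean = 0.86 × 1.237 = 1.063 m/s
Q = A × v_mean = 18.6 × 1.063 = 19.78 m³/s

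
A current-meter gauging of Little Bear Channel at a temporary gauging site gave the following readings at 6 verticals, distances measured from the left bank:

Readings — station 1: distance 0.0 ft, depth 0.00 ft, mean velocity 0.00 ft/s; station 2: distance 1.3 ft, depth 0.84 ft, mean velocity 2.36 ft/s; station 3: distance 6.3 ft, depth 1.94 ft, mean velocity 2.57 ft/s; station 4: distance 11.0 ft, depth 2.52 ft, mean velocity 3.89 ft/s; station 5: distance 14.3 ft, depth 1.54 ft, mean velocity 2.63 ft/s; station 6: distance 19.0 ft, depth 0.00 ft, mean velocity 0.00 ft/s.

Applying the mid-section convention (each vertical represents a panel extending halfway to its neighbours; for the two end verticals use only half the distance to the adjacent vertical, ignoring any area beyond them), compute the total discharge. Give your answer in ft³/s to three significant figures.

85.8 ft³/s

w_2 = (6.3 − 0.0)/2 = 3.15 ft; q_2 = 2.36 × 0.84 × 3.15 = 6.245 ft³/s
w_3 = (11.0 − 1.3)/2 = 4.85 ft; q_3 = 2.57 × 1.94 × 4.85 = 24.18 ft³/s
w_4 = (14.3 − 6.3)/2 = 4 ft; q_4 = 3.89 × 2.52 × 4 = 39.21 ft³/s
w_5 = (19.0 − 11.0)/2 = 4 ft; q_5 = 2.63 × 1.54 × 4 = 16.20 ft³/s
Stations 1, 6 contribute zero (depth or velocity is 0).
Q = Σ qᵢ = 85.84 ft³/s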